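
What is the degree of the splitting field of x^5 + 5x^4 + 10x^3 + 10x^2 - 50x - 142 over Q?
The degree of the splitting field over Q equals the order of the Galois group, so first determine the group. The polynomial f is an irreducible quintic over Q, so G = Gal(f/Q) is a transitive subgroup of S_5: one of C_5 (5T1, order 5), D_5 (5T2, order 10), F_20 (5T3, order 20), A_5 (5T4, order 60) or S_5 (5T5, order 120). The discriminant of f is 58564000000 = 242000^2, a perfect square, so G is contained in A_5. The transitive groups of degree 5 contained in A_5 are: C_5 (5T1, order 5), D_5 (5T2, order 10), A_5 (5T4, order 60). By Dedekind's theorem, for a prime p not dividing disc(f) the degrees of the irreducible factors of f mod p form the cycle type of an element of G. Factoring f modulo the 3 such primes p <= 13 (skipping 2, 5, 11, which divide the discriminant), each new pattern first appears at: mod 3: f = (x^5 + 2x^4 + x^3 + x^2 + x + 2), pattern 5; mod 13: f = (x + 6)(x + 8)(x^3 + 4x^2 + 10x + 3), pattern 3+1+1. No other pattern occurs in this range, so the set of observed cycle types is {5, 3+1+1}. Among the candidates above, the only group containing elements of all these cycle types is A_5 (5T4) — each of C_5 (5T1), D_5 (5T2) lacks at least one of them. Hence G = A_5 (5T4), of order 60. The Galois group A_5 (5T4) has order 60, so the splitting field has degree 60 over Q.

60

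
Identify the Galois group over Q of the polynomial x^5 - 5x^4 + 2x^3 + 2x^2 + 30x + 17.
S_5 (also written S5)

The polynomial f is an irreducible quintic over Q, so G = Gal(f/Q) is a transitive subgroup of S_5: one of C_5 (5T1, order 5), D_5 (5T2, order 10), F_20 (5T3, order 20), A_5 (5T4, order 60) or S_5 (5T5, order 120). The discriminant of f is 461338069, which is not a perfect square, so G is not contained in A_5. The transitive groups of degree 5 not contained in A_5 are: F_20 (5T3, order 20), S_5 (5T5, order 120). By Dedekind's theorem, for a prime p not dividing disc(f) the degrees of the irreducible factors of f mod p form the cycle type of an element of G. Factoring f modulo the first such prime p = 2, each new pattern first appears at: mod 2: f = (x^2 + x + 1)(x^3 + x + 1), pattern 3+2. No other pattern occurs in this range, so the set of observed cycle types is {3+2}. Among the candidates above, the only group containing elements of all these cycle types is S_5 (5T5) — F_20 (5T3) lacks at least one of them. Hence G = S_5 (5T5), of order 120.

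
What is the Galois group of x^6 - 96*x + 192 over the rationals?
(S_3 x S_3) : C_2 (order 72)

The polynomial f is an irreducible sextic over Q, so G = Gal(f/Q) is one of the 16 transitive subgroups 6T1, ..., 6T16 of S_6. The discriminant of f is -9727331052552192, which is not a perfect square, so G is not contained in A_6. The transitive groups of degree 6 not contained in A_6 are: C_6 (6T1, order 6), S_3 (6T2, order 6), D_6 (6T3, order 12), C_3 x S_3 (6T5, order 18), A_4 x C_2 (6T6, order 24), S_4 (6T8, order 24), S_3 x S_3 (6T9, order 36), S_4 x C_2 (6T11, order 48), (S_3 x S_3) : C_2 (6T13, order 72), PGL(2,5) (6T14, order 120), S_6 (6T16, order 720). By Dedekind's theorem, for a prime p not dividing disc(f) the degrees of the irreducible factors of f mod p form the cycle type of an element of G. Factoring f modulo the 27 such primes p <= 127 (skipping 2, 3, 17, 43, which divide the discriminant), each new pattern first appears at: mod 5: f = (x^6 + 4x + 2), pattern 6; mod 7: f = (x + 2)(x^2 + x + 3)(x^3 + 4x^2 + 4x + 4), pattern 3+2+1; mod 11: f = (x^2 + 7x + 8)(x^4 + 4x^3 + 8x^2 + 2), pattern 4+2; mod 13: f = (x + 3)(x + 6)(x^2 + 6x + 11)(x^2 + 11x + 12), pattern 2+2+1+1; mod 61: f = (x + 19)(x + 41)(x + 53)(x + 57)(x^2 + 13x + 17), pattern 2+1+1+1+1; mod 97: f = (x + 73)(x + 77)(x + 96)(x^3 + 45x^2 + 46x + 19), pattern 3+1+1+1; mod 113: f = (x^2 + 23x + 81)(x^2 + 98x + 62)(x^2 + 105x + 40), pattern 2+2+2; mod 127: f = (x^3 + 49x^2 + 72x + 41)(x^3 + 78x^2 + 43x + 110), pattern 3+3. No other pattern occurs in this range, so the set of observed cycle types is {6, 3+2+1, 4+2, 2+2+1+1, 2+1+1+1+1, 3+1+1+1, 2+2+2, 3+3}. The candidates containing elements of all these cycle types are (S_3 x S_3) : C_2 (6T13) of order 72, S_6 (6T16) of order 720; the others are excluded. The observed types are precisely the cycle types that occur in (S_3 x S_3) : C_2 (6T13) (apart from the identity). Each of the other remaining candidates has further cycle types, and by the Chebotarev density theorem the matching factorization patterns would occur for a proportion of primes equal to their share of the group: S_6 (6T16) additionally contains elements of type 5+1, 4+1+1 (234 of its 720 elements, about 32% of primes). None of the 27 primes tested shows any such pattern (for each of these groups the chance of that is below 10^-4), which rules them out. Hence G = (S_3 x S_3) : C_2 (6T13), of order 72.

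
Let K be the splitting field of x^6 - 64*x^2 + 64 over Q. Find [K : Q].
The degree of the splitting field over Q equals the order of the Galois group, so first determine the group. The polynomial f is an irreducible sextic over Q, so G = Gal(f/Q) is one of the 16 transitive subgroups 6T1, ..., 6T16 of S_6. The discriminant of f is -3603718079512576, which is not a perfect square, so G is not contained in A_6. The transitive groups of degree 6 not contained in A_6 are: C_6 (6T1, order 6), S_3 (6T2, order 6), D_6 (6T3, order 12), C_3 x S_3 (6T5, order 18), A_4 x C_2 (6T6, order 24), S_4 (6T8, order 24), S_3 x S_3 (6T9, order 36), S_4 x C_2 (6T11, order 48), (S_3 x S_3) : C_2 (6T13, order 72), PGL(2,5) (6T14, order 120), S_6 (6T16, order 720). By Dedekind's theorem, for a prime p not dividing disc(f) the degrees of the irreducible factors of f mod p form the cycle type of an element of G. Factoring f modulo the 67 such primes p <= 347 (skipping 2, 229, which divide the discriminant), each new pattern first appears at: mod 3: f = (x^6 + 2x^2 + 1), pattern 6; mod 5: f = (x^3 + x^2 + 3x + 4)(x^3 + 4x^2 + 3x + 1), pattern 3+3; mod 7: f = (x + 3)(x + 4)(x^4 + 2x^2 + 3), pattern 4+1+1; mod 13: f = (x^2 + 7)(x^4 + 6x^2 + 11), pattern 4+2; mod 23: f = (x^2 + 2)(x^2 + 10x + 3)(x^2 + 13x + 3), pattern 2+2+2; mod 29: f = (x + 9)(x + 20)(x^2 + 2x + 28)(x^2 + 27x + 28), pattern 2+2+1+1; mod 193: f = (x + 5)(x + 12)(x + 88)(x + 105)(x + 181)(x + 188), pattern 1+1+1+1+1+1; mod 347: f = (x + 6)(x + 45)(x + 302)(x + 341)(x^2 + 326), pattern 2+1+1+1+1. No other pattern occurs in this range, so the set of observed cycle types is {6, 3+3, 4+1+1, 4+2, 2+2+2, 2+2+1+1, 1+1+1+1+1+1, 2+1+1+1+1}. The candidates containing elements of all these cycle types are S_4 x C_2 (6T11) of order 48, S_6 (6T16) of order 720; the others are excluded. The observed types are precisely the cycle types that occur in S_4 x C_2 (6T11). Each of the other remaining candidates has further cycle types, and by the Chebotarev density theorem the matching factorization patterns would occur for a proportion of primes equal to their share of the group: S_6 (6T16) additionally contains elements of type 5+1, 3+2+1, 3+1+1+1 (304 of its 720 elements, about 42% of primes). None of the 67 primes tested shows any such pattern (for each of these groups the chance of that is below 10^-4), which rules them out. Hence G = S_4 x C_2 (6T11), of order 48. The Galois group S_4 x C_2 (6T11) has order 48, so the splitting field has degree 48 over Q.

48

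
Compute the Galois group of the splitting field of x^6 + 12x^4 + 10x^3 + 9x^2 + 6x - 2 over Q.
6T3: D_6

The polynomial f is an irreducible sextic over Q, so G = Gal(f/Q) is one of the 16 transitive subgroups 6T1, ..., 6T16 of S_6. The discriminant of f is 132239526912, which is not a perfect square, so G is not contained in A_6. The transitive groups of degree 6 not contained in A_6 are: C_6 (6T1, order 6), S_3 (6T2, order 6), D_6 (6T3, order 12), C_3 x S_3 (6T5, order 18), A_4 x C_2 (6T6, order 24), S_4 (6T8, order 24), S_3 x S_3 (6T9, order 36), S_4 x C_2 (6T11, order 48), (S_3 x S_3) : C_2 (6T13, order 72), PGL(2,5) (6T14, order 120), S_6 (6T16, order 720). By Dedekind's theorem, for a prime p not dividing disc(f) the degrees of the irreducible factors of f mod p form the cycle type of an element of G. Factoring f modulo the 79 such primes p <= 419 (skipping 2, 3, which divide the discriminant), each new pattern first appears at: mod 5: f = (x^6 + 2x^4 + 4x^2 + x + 3), pattern 6; mod 7: f = (x^2 + x + 3)(x^2 + 2x + 3)(x^2 + 4x + 6), pattern 2+2+2; mod 11: f = (x + 2)(x + 8)(x^2 + 3x + 8)(x^2 + 9x + 6), pattern 2+2+1+1; mod 13: f = (x^3 + 5x + 4)(x^3 + 7x + 6), pattern 3+3; mod 97: f = (x + 6)(x + 15)(x + 23)(x + 25)(x + 57)(x + 68), pattern 1+1+1+1+1+1. No other pattern occurs in this range, so the set of observed cycle types is {6, 2+2+2, 2+2+1+1, 3+3, 1+1+1+1+1+1}. The candidates containing elements of all these cycle types are D_6 (6T3) of order 12, A_4 x C_2 (6T6) of order 24, S_3 x S_3 (6T9) of order 36, S_4 x C_2 (6T11) of order 48, (S_3 x S_3) : C_2 (6T13) of order 72, PGL(2,5) (6T14) of order 120, S_6 (6T16) of order 720; the others are excluded. The observed types are precisely the cycle types that occur in D_6 (6T3). Each of the other remaining candidates has further cycle types, and by the Chebotarev density theorem the matching factorization patterns would occur for a proportion of primes equal to their share of the group: A_4 x C_2 (6T6) additionally contains elements of type 2+1+1+1+1 (3 of its 24 elements, about 12% of primes); S_3 x S_3 (6T9) additionally contains elements of type 3+1+1+1 (4 of its 36 elements, about 11% of primes); S_4 x C_2 (6T11) additionally contains elements of type 4+2, 4+1+1, 2+1+1+1+1 (15 of its 48 elements, about 31% of primes); (S_3 x S_3) : C_2 (6T13) additionally contains elements of type 4+2, 3+2+1, 3+1+1+1, 2+1+1+1+1 (40 of its 72 elements, about 56% of primes); PGL(2,5) (6T14) additionally contains elements of type 5+1, 4+1+1 (54 of its 120 elements, about 45% of primes); S_6 (6T16) additionally contains elements of type 5+1, 4+2, 4+1+1, 3+2+1, 3+1+1+1, 2+1+1+1+1 (499 of its 720 elements, about 69% of primes). None of the 79 primes tested shows any such pattern (for each of these groups the chance of that is below 10^-4), which rules them out. Hence G = D_6 (6T3), of order 12.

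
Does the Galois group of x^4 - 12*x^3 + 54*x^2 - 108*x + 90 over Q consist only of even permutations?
Yes

The polynomial is irreducible of degree 4 over Q. Its discriminant is 186624 = 432^2, a perfect square. A Galois group lies in the alternating group exactly when the discriminant is a square in Q, so the Galois group (V_4) is contained in A_4.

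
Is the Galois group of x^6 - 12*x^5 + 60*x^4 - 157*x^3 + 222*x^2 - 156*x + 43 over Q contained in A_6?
No

The polynomial is irreducible of degree 6 over Q. Its discriminant is -177147, which is not a perfect square. A Galois group lies in the alternating group exactly when the discriminant is a square in Q, so the Galois group (C_3 x S_3) is not contained in A_6.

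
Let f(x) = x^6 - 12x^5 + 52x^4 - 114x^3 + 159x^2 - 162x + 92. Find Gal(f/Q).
The polynomial f is an irreducible sextic over Q, so G = Gal(f/Q) is one of the 16 transitive subgroups 6T1, ..., 6T16 of S_6. The discriminant of f is 454513278976 = 674176^2, a perfect square, so G is contained in A_6. The transitive groups of degree 6 contained in A_6 are: A_4 (6T4, order 12), S_4 (6T7, order 24), (C_3 x C_3) : C_4 (6T10, order 36), PSL(2,5) (6T12, order 60), A_6 (6T15, order 360). By Dedekind's theorem, for a prime p not dividing disc(f) the degrees of the irreducible factors of f mod p form the cycle type of an element of G. Factoring f modulo the 79 such primes p <= 421 (skipping 2, 23, 229, which divide the discriminant), each new pattern first appears at: mod 3: f = (x^3 + x^2 + x + 2)(x^3 + 2x^2 + x + 1), pattern 3+3; mod 7: f = (x^2 + 4x + 1)(x^4 + 5x^3 + 3x^2 + 2x + 1), pattern 4+2; mod 29: f = (x + 7)(x + 15)(x^2 + 12)(x^2 + 24x + 16), pattern 2+2+1+1; mod 193: f = (x + 43)(x + 62)(x + 94)(x + 107)(x + 127)(x + 134), pattern 1+1+1+1+1+1. No other pattern occurs in this range, so the set of observed cycle types is {3+3, 4+2, 2+2+1+1, 1+1+1+1+1+1}. The candidates containing elements of all these cycle types are S_4 (6T7) of order 24, (C_3 x C_3) : C_4 (6T10) of order 36, A_6 (6T15) of order 360; the others are excluded. The observed types are precisely the cycle types that occur in S_4 (6T7). Each of the other remaining candidates has further cycle types, and by the Chebotarev density theorem the matching factorization patterns would occur for a proportion of primes equal to their share of the group: (C_3 x C_3) : C_4 (6T10) additionally contains elements of type 3+1+1+1 (4 of its 36 elements, about 11% of primes); A_6 (6T15) additionally contains elements of type 5+1, 3+1+1+1 (184 of its 360 elements, about 51% of primes). None of the 79 primes tested shows any such pattern (for each of these groups the chance of that is below 10^-4), which rules them out. Hence G = S_4 (6T7), of order 24.

S_4, S_4(6d), the S_4-action on 6 points inside A_6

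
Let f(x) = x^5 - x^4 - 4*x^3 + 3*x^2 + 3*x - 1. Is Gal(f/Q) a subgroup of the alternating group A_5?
Yes

The polynomial is irreducible of degree 5 over Q. Its discriminant is 14641 = 121^2, a perfect square. A Galois group lies in the alternating group exactly when the discriminant is a square in Q, so the Galois group (C_5) is contained in A_5.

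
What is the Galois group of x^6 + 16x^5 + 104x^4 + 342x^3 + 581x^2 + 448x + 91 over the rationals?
A_4, A_4 acting on 6 points

The polynomial f is an irreducible sextic over Q, so G = Gal(f/Q) is one of the 16 transitive subgroups 6T1, ..., 6T16 of S_6. The discriminant of f is 13191900736 = 114856^2, a perfect square, so G is contained in A_6. The transitive groups of degree 6 contained in A_6 are: A_4 (6T4, order 12), S_4 (6T7, order 24), (C_3 x C_3) : C_4 (6T10, order 36), PSL(2,5) (6T12, order 60), A_6 (6T15, order 360). By Dedekind's theorem, for a prime p not dividing disc(f) the degrees of the irreducible factors of f mod p form the cycle type of an element of G. Factoring f modulo the 33 such primes p <= 149 (skipping 2, 7, which divide the discriminant), each new pattern first appears at: mod 3: f = (x^3 + 2x + 2)(x^3 + x^2 + 2), pattern 3+3; mod 13: f = (x)(x + 9)(x^2 + 11)(x^2 + 7x + 4), pattern 2+2+1+1. No other pattern occurs in this range, so the set of observed cycle types is {3+3, 2+2+1+1}. The candidates containing elements of all these cycle types are A_4 (6T4) of order 12, S_4 (6T7) of order 24, (C_3 x C_3) : C_4 (6T10) of order 36, PSL(2,5) (6T12) of order 60, A_6 (6T15) of order 360; the others are excluded. The observed types are precisely the cycle types that occur in A_4 (6T4) (apart from the identity). Each of the other remaining candidates has further cycle types, and by the Chebotarev density theorem the matching factorization patterns would occur for a proportion of primes equal to their share of the group: S_4 (6T7) additionally contains elements of type 4+2 (6 of its 24 elements, about 25% of primes); (C_3 x C_3) : C_4 (6T10) additionally contains elements of type 4+2, 3+1+1+1 (22 of its 36 elements, about 61% of primes); PSL(2,5) (6T12) additionally contains elements of type 5+1 (24 of its 60 elements, about 40% of primes); A_6 (6T15) additionally contains elements of type 5+1, 4+2, 3+1+1+1 (274 of its 360 elements, about 76% of primes). None of the 33 primes tested shows any such pattern (for each of these groups the chance of that is below 10^-4), which rules them out. Hence G = A_4 (6T4), of order 12.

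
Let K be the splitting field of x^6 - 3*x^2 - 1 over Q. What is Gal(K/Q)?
The polynomial f is an irreducible sextic over Q, so G = Gal(f/Q) is one of the 16 transitive subgroups 6T1, ..., 6T16 of S_6. The discriminant of f is 419904 = 648^2, a perfect square, so G is contained in A_6. The transitive groups of degree 6 contained in A_6 are: A_4 (6T4, order 12), S_4 (6T7, order 24), (C_3 x C_3) : C_4 (6T10, order 36), PSL(2,5) (6T12, order 60), A_6 (6T15, order 360). By Dedekind's theorem, for a prime p not dividing disc(f) the degrees of the irreducible factors of f mod p form the cycle type of an element of G. Factoring f modulo the 33 such primes p <= 149 (skipping 2, 3, which divide the discriminant), each new pattern first appears at: mod 5: f = (x^3 + x^2 + 3x + 1)(x^3 + 4x^2 + 3x + 4), pattern 3+3; mod 17: f = (x + 2)(x + 15)(x^2 + 7)(x^2 + 14), pattern 2+2+1+1; mod 71: f = (x + 4)(x + 5)(x + 32)(x + 39)(x + 66)(x + 67), pattern 1+1+1+1+1+1. No other pattern occurs in this range, so the set of observed cycle types is {3+3, 2+2+1+1, 1+1+1+1+1+1}. The candidates containing elements of all these cycle types are A_4 (6T4) of order 12, S_4 (6T7) of order 24, (C_3 x C_3) : C_4 (6T10) of order 36, PSL(2,5) (6T12) of order 60, A_6 (6T15) of order 360; the others are excluded. The observed types are precisely the cycle types that occur in A_4 (6T4). Each of the other remaining candidates has further cycle types, and by the Chebotarev density theorem the matching factorization patterns would occur for a proportion of primes equal to their share of the group: S_4 (6T7) additionally contains elements of type 4+2 (6 of its 24 elements, about 25% of primes); (C_3 x C_3) : C_4 (6T10) additionally contains elements of type 4+2, 3+1+1+1 (22 of its 36 elements, about 61% of primes); PSL(2,5) (6T12) additionally contains elements of type 5+1 (24 of its 60 elements, about 40% of primes); A_6 (6T15) additionally contains elements of type 5+1, 4+2, 3+1+1+1 (274 of its 360 elements, about 76% of primes). None of the 33 primes tested shows any such pattern (for each of these groups the chance of that is below 10^-4), which rules them out. Hence G = A_4 (6T4), of order 12.

A_4 (also written A4)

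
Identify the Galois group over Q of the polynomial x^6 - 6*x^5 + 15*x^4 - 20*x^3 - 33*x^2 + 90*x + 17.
The polynomial f is an irreducible sextic over Q, so G = Gal(f/Q) is one of the 16 transitive subgroups 6T1, ..., 6T16 of S_6. The discriminant of f is -450868486864896, which is not a perfect square, so G is not contained in A_6. The transitive groups of degree 6 not contained in A_6 are: C_6 (6T1, order 6), S_3 (6T2, order 6), D_6 (6T3, order 12), C_3 x S_3 (6T5, order 18), A_4 x C_2 (6T6, order 24), S_4 (6T8, order 24), S_3 x S_3 (6T9, order 36), S_4 x C_2 (6T11, order 48), (S_3 x S_3) : C_2 (6T13, order 72), PGL(2,5) (6T14, order 120), S_6 (6T16, order 720). By Dedekind's theorem, for a prime p not dividing disc(f) the degrees of the irreducible factors of f mod p form the cycle type of an element of G. Factoring f modulo the 33 such primes p <= 149 (skipping 2, 3, which divide the discriminant), each new pattern first appears at: mod 5: f = (x^3 + x^2 + 3x + 4)(x^3 + 3x^2 + 4x + 3), pattern 3+3; mod 7: f = (x^6 + x^5 + x^4 + x^3 + 2x^2 + 6x + 3), pattern 6; mod 17: f = (x)(x + 15)(x^2 + 15x + 7)(x^2 + 15x + 13), pattern 2+2+1+1; mod 19: f = (x + 2)(x + 5)(x + 12)(x + 15)(x^2 + 17x + 8), pattern 2+1+1+1+1; mod 71: f = (x^2 + 69x + 30)(x^2 + 69x + 50)(x^2 + 69x + 65), pattern 2+2+2. No other pattern occurs in this range, so the set of observed cycle types is {3+3, 6, 2+2+1+1, 2+1+1+1+1, 2+2+2}. The candidates containing elements of all these cycle types are A_4 x C_2 (6T6) of order 24, S_4 x C_2 (6T11) of order 48, (S_3 x S_3) : C_2 (6T13) of order 72, S_6 (6T16) of order 720; the others are excluded. The observed types are precisely the cycle types that occur in A_4 x C_2 (6T6) (apart from the identity). Each of the other remaining candidates has further cycle types, and by the Chebotarev density theorem the matching factorization patterns would occur for a proportion of primes equal to their share of the group: S_4 x C_2 (6T11) additionally contains elements of type 4+2, 4+1+1 (12 of its 48 elements, about 25% of primes); (S_3 x S_3) : C_2 (6T13) additionally contains elements of type 4+2, 3+2+1, 3+1+1+1 (34 of its 72 elements, about 47% of primes); S_6 (6T16) additionally contains elements of type 5+1, 4+2, 4+1+1, 3+2+1, 3+1+1+1 (484 of its 720 elements, about 67% of primes). None of the 33 primes tested shows any such pattern (for each of these groups the chance of that is below 10^-4), which rules them out. Hence G = A_4 x C_2 (6T6), of order 24.

A_4 x C_2 (order 24)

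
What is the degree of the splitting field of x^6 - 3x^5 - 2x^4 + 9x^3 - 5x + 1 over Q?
The degree of the splitting field over Q equals the order of the Galois group, so first determine the group. The polynomial f is an irreducible sextic over Q, so G = Gal(f/Q) is one of the 16 transitive subgroups 6T1, ..., 6T16 of S_6. The discriminant of f is 810448, which is not a perfect square, so G is not contained in A_6. The transitive groups of degree 6 not contained in A_6 are: C_6 (6T1, order 6), S_3 (6T2, order 6), D_6 (6T3, order 12), C_3 x S_3 (6T5, order 18), A_4 x C_2 (6T6, order 24), S_4 (6T8, order 24), S_3 x S_3 (6T9, order 36), S_4 x C_2 (6T11, order 48), (S_3 x S_3) : C_2 (6T13, order 72), PGL(2,5) (6T14, order 120), S_6 (6T16, order 720). By Dedekind's theorem, for a prime p not dividing disc(f) the degrees of the irreducible factors of f mod p form the cycle type of an element of G. Factoring f modulo the 23 such primes p <= 97 (skipping 2, 37, which divide the discriminant), each new pattern first appears at: mod 3: f = (x^3 + x^2 + 2)(x^3 + 2x^2 + 2x + 2), pattern 3+3; mod 5: f = (x^2 + 2)(x^2 + 3x + 3)(x^2 + 4x + 1), pattern 2+2+2; mod 67: f = (x + 2)(x + 18)(x + 30)(x + 36)(x + 48)(x + 64), pattern 1+1+1+1+1+1. No other pattern occurs in this range, so the set of observed cycle types is {3+3, 2+2+2, 1+1+1+1+1+1}. The candidates containing elements of all these cycle types are C_6 (6T1) of order 6, S_3 (6T2) of order 6, D_6 (6T3) of order 12, C_3 x S_3 (6T5) of order 18, A_4 x C_2 (6T6) of order 24, S_4 (6T8) of order 24, S_3 x S_3 (6T9) of order 36, S_4 x C_2 (6T11) of order 48, (S_3 x S_3) : C_2 (6T13) of order 72, PGL(2,5) (6T14) of order 120, S_6 (6T16) of order 720; the others are excluded. The observed types are precisely the cycle types that occur in S_3 (6T2). Each of the other remaining candidates has further cycle types, and by the Chebotarev density theorem the matching factorization patterns would occur for a proportion of primes equal to their share of the group: C_6 (6T1) additionally contains elements of type 6 (2 of its 6 elements, about 33% of primes); D_6 (6T3) additionally contains elements of type 6, 2+2+1+1 (5 of its 12 elements, about 42% of primes); C_3 x S_3 (6T5) additionally contains elements of type 6, 3+1+1+1 (10 of its 18 elements, about 56% of primes); A_4 x C_2 (6T6) additionally contains elements of type 6, 2+2+1+1, 2+1+1+1+1 (14 of its 24 elements, about 58% of primes); S_4 (6T8) additionally contains elements of type 4+1+1, 2+2+1+1 (9 of its 24 elements, about 38% of primes); S_3 x S_3 (6T9) additionally contains elements of type 6, 3+1+1+1, 2+2+1+1 (25 of its 36 elements, about 69% of primes); S_4 x C_2 (6T11) additionally contains elements of type 6, 4+2, 4+1+1, 2+2+1+1, 2+1+1+1+1 (32 of its 48 elements, about 67% of primes); (S_3 x S_3) : C_2 (6T13) additionally contains elements of type 6, 4+2, 3+2+1, 3+1+1+1, 2+2+1+1, 2+1+1+1+1 (61 of its 72 elements, about 85% of primes); PGL(2,5) (6T14) additionally contains elements of type 6, 5+1, 4+1+1, 2+2+1+1 (89 of its 120 elements, about 74% of primes); S_6 (6T16) additionally contains elements of type 6, 5+1, 4+2, 4+1+1, 3+2+1, 3+1+1+1, 2+2+1+1, 2+1+1+1+1 (664 of its 720 elements, about 92% of primes). None of the 23 primes tested shows any such pattern (for each of these groups the chance of that is below 10^-4), which rules them out. Hence G = S_3 (6T2), of order 6. The Galois group S_3 (6T2) has order 6, so the splitting field has degree 6 over Q.

6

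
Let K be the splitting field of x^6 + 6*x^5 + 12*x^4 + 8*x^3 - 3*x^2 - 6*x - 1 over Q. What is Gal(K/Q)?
The polynomial f is an irreducible sextic over Q, so G = Gal(f/Q) is one of the 16 transitive subgroups 6T1, ..., 6T16 of S_6. The discriminant of f is -419904, which is not a perfect square, so G is not contained in A_6. The transitive groups of degree 6 not contained in A_6 are: C_6 (6T1, order 6), S_3 (6T2, order 6), D_6 (6T3, order 12), C_3 x S_3 (6T5, order 18), A_4 x C_2 (6T6, order 24), S_4 (6T8, order 24), S_3 x S_3 (6T9, order 36), S_4 x C_2 (6T11, order 48), (S_3 x S_3) : C_2 (6T13, order 72), PGL(2,5) (6T14, order 120), S_6 (6T16, order 720). By Dedekind's theorem, for a prime p not dividing disc(f) the degrees of the irreducible factors of f mod p form the cycle type of an element of G. Factoring f modulo the 33 such primes p <= 149 (skipping 2, 3, which divide the discriminant), each new pattern first appears at: mod 5: f = (x^3 + 2x^2 + 1)(x^3 + 4x^2 + 4x + 4), pattern 3+3; mod 7: f = (x^6 + 6x^5 + 5x^4 + x^3 + 4x^2 + x + 6), pattern 6; mod 17: f = (x + 3)(x + 16)(x^2 + 2x + 7)(x^2 + 2x + 13), pattern 2+2+1+1; mod 19: f = (x + 7)(x + 8)(x + 13)(x + 14)(x^2 + 2x + 7), pattern 2+1+1+1+1; mod 71: f = (x^2 + 2x + 41)(x^2 + 2x + 46)(x^2 + 2x + 55), pattern 2+2+2. No other pattern occurs in this range, so the set of observed cycle types is {3+3, 6, 2+2+1+1, 2+1+1+1+1, 2+2+2}. The candidates containing elements of all these cycle types are A_4 x C_2 (6T6) of order 24, S_4 x C_2 (6T11) of order 48, (S_3 x S_3) : C_2 (6T13) of order 72, S_6 (6T16) of order 720; the others are excluded. The observed types are precisely the cycle types that occur in A_4 x C_2 (6T6) (apart from the identity). Each of the other remaining candidates has further cycle types, and by the Chebotarev density theorem the matching factorization patterns would occur for a proportion of primes equal to their share of the group: S_4 x C_2 (6T11) additionally contains elements of type 4+2, 4+1+1 (12 of its 48 elements, about 25% of primes); (S_3 x S_3) : C_2 (6T13) additionally contains elements of type 4+2, 3+2+1, 3+1+1+1 (34 of its 72 elements, about 47% of primes); S_6 (6T16) additionally contains elements of type 5+1, 4+2, 4+1+1, 3+2+1, 3+1+1+1 (484 of its 720 elements, about 67% of primes). None of the 33 primes tested shows any such pattern (for each of these groups the chance of that is below 10^-4), which rules them out. Hence G = A_4 x C_2 (6T6), of order 24.

6T6: A_4 x C_2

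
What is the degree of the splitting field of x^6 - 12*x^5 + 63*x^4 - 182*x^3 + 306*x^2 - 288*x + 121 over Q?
The degree of the splitting field over Q equals the order of the Galois group, so first determine the group. The polynomial f is an irreducible sextic over Q, so G = Gal(f/Q) is one of the 16 transitive subgroups 6T1, ..., 6T16 of S_6. The discriminant of f is -16003008, which is not a perfect square, so G is not contained in A_6. The transitive groups of degree 6 not contained in A_6 are: C_6 (6T1, order 6), S_3 (6T2, order 6), D_6 (6T3, order 12), C_3 x S_3 (6T5, order 18), A_4 x C_2 (6T6, order 24), S_4 (6T8, order 24), S_3 x S_3 (6T9, order 36), S_4 x C_2 (6T11, order 48), (S_3 x S_3) : C_2 (6T13, order 72), PGL(2,5) (6T14, order 120), S_6 (6T16, order 720). By Dedekind's theorem, for a prime p not dividing disc(f) the degrees of the irreducible factors of f mod p form the cycle type of an element of G. Factoring f modulo the 21 such primes p <= 89 (skipping 2, 3, 7, which divide the discriminant), each new pattern first appears at: mod 5: f = (x^6 + 3x^5 + 3x^4 + 3x^3 + x^2 + 2x + 1), pattern 6; mod 11: f = (x)(x^5 + 10x^4 + 8x^3 + 5x^2 + 9x + 9), pattern 5+1; mod 13: f = (x + 6)(x + 10)(x^4 + 11x^3 + 9x^2 + 2x + 7), pattern 4+1+1; mod 23: f = (x + 14)(x + 18)(x^2 + 11x + 14)(x^2 + 14x + 16), pattern 2+2+1+1; mod 43: f = (x^3 + 13x^2 + 20x + 27)(x^3 + 18x^2 + 24x + 22), pattern 3+3; mod 61: f = (x^2 + 10x + 35)(x^2 + 14x + 41)(x^2 + 25x + 40), pattern 2+2+2. No other pattern occurs in this range, so the set of observed cycle types is {6, 5+1, 4+1+1, 2+2+1+1, 3+3, 2+2+2}. The candidates containing elements of all these cycle types are PGL(2,5) (6T14) of order 120, S_6 (6T16) of order 720; the others are excluded. The observed types are precisely the cycle types that occur in PGL(2,5) (6T14) (apart from the identity). Each of the other remaining candidates has further cycle types, and by the Chebotarev density theorem the matching factorization patterns would occur for a proportion of primes equal to their share of the group: S_6 (6T16) additionally contains elements of type 4+2, 3+2+1, 3+1+1+1, 2+1+1+1+1 (265 of its 720 elements, about 37% of primes). None of the 21 primes tested shows any such pattern (for each of these groups the chance of that is below 10^-4), which rules them out. Hence G = PGL(2,5) (6T14), of order 120. The Galois group PGL(2,5) (6T14) has order 120, so the splitting field has degree 120 over Q.

120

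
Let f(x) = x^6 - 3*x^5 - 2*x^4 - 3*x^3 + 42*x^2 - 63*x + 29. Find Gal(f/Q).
The polynomial f is an irreducible sextic over Q, so G = Gal(f/Q) is one of the 16 transitive subgroups 6T1, ..., 6T16 of S_6. The discriminant of f is 54786284800, which is not a perfect square, so G is not contained in A_6. The transitive groups of degree 6 not contained in A_6 are: C_6 (6T1, order 6), S_3 (6T2, order 6), D_6 (6T3, order 12), C_3 x S_3 (6T5, order 18), A_4 x C_2 (6T6, order 24), S_4 (6T8, order 24), S_3 x S_3 (6T9, order 36), S_4 x C_2 (6T11, order 48), (S_3 x S_3) : C_2 (6T13, order 72), PGL(2,5) (6T14, order 120), S_6 (6T16, order 720). By Dedekind's theorem, for a prime p not dividing disc(f) the degrees of the irreducible factors of f mod p form the cycle type of an element of G. Factoring f modulo the 22 such primes p <= 101 (skipping 2, 5, 13, 37, which divide the discriminant), each new pattern first appears at: mod 3: f = (x^3 + x^2 + x + 2)(x^3 + 2x^2 + x + 1), pattern 3+3; mod 17: f = (x + 12)(x + 15)(x^4 + 4x^3 + 16x^2 + x + 8), pattern 4+1+1; mod 31: f = (x^2 + 9)(x^2 + 6x + 28)(x^2 + 22x + 15), pattern 2+2+2; mod 67: f = (x + 41)(x + 50)(x^2 + 10x + 48)(x^2 + 30x + 57), pattern 2+2+1+1. No other pattern occurs in this range, so the set of observed cycle types is {3+3, 4+1+1, 2+2+2, 2+2+1+1}. The candidates containing elements of all these cycle types are S_4 (6T8) of order 24, S_4 x C_2 (6T11) of order 48, PGL(2,5) (6T14) of order 120, S_6 (6T16) of order 720; the others are excluded. The observed types are precisely the cycle types that occur in S_4 (6T8) (apart from the identity). Each of the other remaining candidates has further cycle types, and by the Chebotarev density theorem the matching factorization patterns would occur for a proportion of primes equal to their share of the group: S_4 x C_2 (6T11) additionally contains elements of type 6, 4+2, 2+1+1+1+1 (17 of its 48 elements, about 35% of primes); PGL(2,5) (6T14) additionally contains elements of type 6, 5+1 (44 of its 120 elements, about 37% of primes); S_6 (6T16) additionally contains elements of type 6, 5+1, 4+2, 3+2+1, 3+1+1+1, 2+1+1+1+1 (529 of its 720 elements, about 73% of primes). None of the 22 primes tested shows any such pattern (for each of these groups the chance of that is below 10^-4), which rules them out. Hence G = S_4 (6T8), of order 24.

S_4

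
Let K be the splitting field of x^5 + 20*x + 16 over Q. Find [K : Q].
60

The degree of the splitting field over Q equals the order of the Galois group, so first determine the group. The polynomial f is an irreducible quintic over Q, so G = Gal(f/Q) is a transitive subgroup of S_5: one of C_5 (5T1, order 5), D_5 (5T2, order 10), F_20 (5T3, order 20), A_5 (5T4, order 60) or S_5 (5T5, order 120). The discriminant of f is 1024000000 = 32000^2, a perfect square, so G is contained in A_5. The transitive groups of degree 5 contained in A_5 are: C_5 (5T1, order 5), D_5 (5T2, order 10), A_5 (5T4, order 60). By Dedekind's theorem, for a prime p not dividing disc(f) the degrees of the irreducible factors of f mod p form the cycle type of an element of G. Factoring f modulo the 2 such primes p <= 7 (skipping 2, 5, which divide the discriminant), each new pattern first appears at: mod 3: f = (x^5 + 2x + 1), pattern 5; mod 7: f = (x + 2)(x + 3)(x^3 + 2x^2 + 5x + 5), pattern 3+1+1. No other pattern occurs in this range, so the set of observed cycle types is {5, 3+1+1}. Among the candidates above, the only group containing elements of all these cycle types is A_5 (5T4) — each of C_5 (5T1), D_5 (5T2) lacks at least one of them. Hence G = A_5 (5T4), of order 60. The Galois group A_5 (5T4) has order 60, so the splitting field has degree 60 over Q.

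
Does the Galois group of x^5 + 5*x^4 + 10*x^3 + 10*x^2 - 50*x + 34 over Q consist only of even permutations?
Yes

The polynomial is irreducible of degree 5 over Q. Its discriminant is 58564000000 = 242000^2, a perfect square. A Galois group lies in the alternating group exactly when the discriminant is a square in Q, so the Galois group (A_5) is contained in A_5.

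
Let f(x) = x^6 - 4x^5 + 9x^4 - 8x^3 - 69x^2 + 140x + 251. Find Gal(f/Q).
The polynomial f is an irreducible sextic over Q, so G = Gal(f/Q) is one of the 16 transitive subgroups 6T1, ..., 6T16 of S_6. The discriminant of f is 564385546240000 = 23756800^2, a perfect square, so G is contained in A_6. The transitive groups of degree 6 contained in A_6 are: A_4 (6T4, order 12), S_4 (6T7, order 24), (C_3 x C_3) : C_4 (6T10, order 36), PSL(2,5) (6T12, order 60), A_6 (6T15, order 360). By Dedekind's theorem, for a prime p not dividing disc(f) the degrees of the irreducible factors of f mod p form the cycle type of an element of G. Factoring f modulo the 19 such primes p <= 79 (skipping 2, 5, 29, which divide the discriminant), each new pattern first appears at: mod 3: f = (x^2 + x + 2)(x^4 + x^3 + 2x + 1), pattern 4+2; mod 11: f = (x^3 + 2x^2 + 2x + 9)(x^3 + 5x^2 + 8x + 1), pattern 3+3; mod 19: f = (x + 2)(x + 4)(x^2 + 3x + 11)(x^2 + 6x + 13), pattern 2+2+1+1; mod 61: f = (x + 8)(x + 22)(x + 55)(x^3 + 33x^2 + 14x + 51), pattern 3+1+1+1. No other pattern occurs in this range, so the set of observed cycle types is {4+2, 3+3, 2+2+1+1, 3+1+1+1}. The candidates containing elements of all these cycle types are (C_3 x C_3) : C_4 (6T10) of order 36, A_6 (6T15) of order 360; the others are excluded. The observed types are precisely the cycle types that occur in (C_3 x C_3) : C_4 (6T10) (apart from the identity). Each of the other remaining candidates has further cycle types, and by the Chebotarev density theorem the matching factorization patterns would occur for a proportion of primes equal to their share of the group: A_6 (6T15) additionally contains elements of type 5+1 (144 of its 360 elements, about 40% of primes). None of the 19 primes tested shows any such pattern (for each of these groups the chance of that is below 10^-4), which rules them out. Hence G = (C_3 x C_3) : C_4 (6T10), of order 36.

(C_3 x C_3) : C_4, the transitive group 6T10 of order 36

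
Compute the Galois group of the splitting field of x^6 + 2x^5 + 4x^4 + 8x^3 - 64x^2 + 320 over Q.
The polynomial f is an irreducible sextic over Q, so G = Gal(f/Q) is one of the 16 transitive subgroups 6T1, ..., 6T16 of S_6. The discriminant of f is 564385546240000 = 23756800^2, a perfect square, so G is contained in A_6. The transitive groups of degree 6 contained in A_6 are: A_4 (6T4, order 12), S_4 (6T7, order 24), (C_3 x C_3) : C_4 (6T10, order 36), PSL(2,5) (6T12, order 60), A_6 (6T15, order 360). By Dedekind's theorem, for a prime p not dividing disc(f) the degrees of the irreducible factors of f mod p form the cycle type of an element of G. Factoring f modulo the 19 such primes p <= 79 (skipping 2, 5, 29, which divide the discriminant), each new pattern first appears at: mod 3: f = (x^2 + 1)(x^4 + 2x^3 + 2), pattern 4+2; mod 11: f = (x^3 + 5x^2 + 9x + 3)(x^3 + 8x^2 + 10x + 4), pattern 3+3; mod 19: f = (x + 3)(x + 5)(x^2 + 5x + 15)(x^2 + 8x + 1), pattern 2+2+1+1; mod 61: f = (x + 9)(x + 23)(x + 56)(x^3 + 36x^2 + 22x + 38), pattern 3+1+1+1. No other pattern occurs in this range, so the set of observed cycle types is {4+2, 3+3, 2+2+1+1, 3+1+1+1}. The candidates containing elements of all these cycle types are (C_3 x C_3) : C_4 (6T10) of order 36, A_6 (6T15) of order 360; the others are excluded. The observed types are precisely the cycle types that occur in (C_3 x C_3) : C_4 (6T10) (apart from the identity). Each of the other remaining candidates has further cycle types, and by the Chebotarev density theorem the matching factorization patterns would occur for a proportion of primes equal to their share of the group: A_6 (6T15) additionally contains elements of type 5+1 (144 of its 360 elements, about 40% of primes). None of the 19 primes tested shows any such pattern (for each of these groups the chance of that is below 10^-4), which rules them out. Hence G = (C_3 x C_3) : C_4 (6T10), of order 36.

(C_3 x C_3) : C_4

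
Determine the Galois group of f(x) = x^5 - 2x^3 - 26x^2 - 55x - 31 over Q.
S_5

The polynomial f is an irreducible quintic over Q, so G = Gal(f/Q) is a transitive subgroup of S_5: one of C_5 (5T1, order 5), D_5 (5T2, order 10), F_20 (5T3, order 20), A_5 (5T4, order 60) or S_5 (5T5, order 120). The discriminant of f is 2019549349, which is not a perfect square, so G is not contained in A_5. The transitive groups of degree 5 not contained in A_5 are: F_20 (5T3, order 20), S_5 (5T5, order 120). By Dedekind's theorem, for a prime p not dividing disc(f) the degrees of the irreducible factors of f mod p form the cycle type of an element of G. Factoring f modulo the first such prime p = 2, each new pattern first appears at: mod 2: f = (x^2 + x + 1)(x^3 + x^2 + 1), pattern 3+2. No other pattern occurs in this range, so the set of observed cycle types is {3+2}. Among the candidates above, the only group containing elements of all these cycle types is S_5 (5T5) — F_20 (5T3) lacks at least one of them. Hence G = S_5 (5T5), of order 120.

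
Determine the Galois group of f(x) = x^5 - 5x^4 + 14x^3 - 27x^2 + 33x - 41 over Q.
D_5 (also written D5)

The polynomial f is an irreducible quintic over Q, so G = Gal(f/Q) is a transitive subgroup of S_5: one of C_5 (5T1, order 5), D_5 (5T2, order 10), F_20 (5T3, order 20), A_5 (5T4, order 60) or S_5 (5T5, order 120). The discriminant of f is 449312809 = 21197^2, a perfect square, so G is contained in A_5. The transitive groups of degree 5 contained in A_5 are: C_5 (5T1, order 5), D_5 (5T2, order 10), A_5 (5T4, order 60). By Dedekind's theorem, for a prime p not dividing disc(f) the degrees of the irreducible factors of f mod p form the cycle type of an element of G. Factoring f modulo the 23 such primes p <= 101 (skipping 11, 41, 47, which divide the discriminant), each new pattern first appears at: mod 2: f = (x^5 + x^4 + x^2 + x + 1), pattern 5; mod 5: f = (x + 4)(x^2 + 3)(x^2 + x + 2), pattern 2+2+1; mod 83: f = (x + 5)(x + 56)(x + 57)(x + 61)(x + 65), pattern 1+1+1+1+1. No other pattern occurs in this range, so the set of observed cycle types is {5, 2+2+1, 1+1+1+1+1}. The candidates containing elements of all these cycle types are D_5 (5T2) of order 10, A_5 (5T4) of order 60; the others are excluded. The observed types are precisely the cycle types that occur in D_5 (5T2). Each of the other remaining candidates has further cycle types, and by the Chebotarev density theorem the matching factorization patterns would occur for a proportion of primes equal to their share of the group: A_5 (5T4) additionally contains elements of type 3+1+1 (20 of its 60 elements, about 33% of primes). None of the 23 primes tested shows any such pattern (for each of these groups the chance of that is below 10^-4), which rules them out. Hence G = D_5 (5T2), of order 10.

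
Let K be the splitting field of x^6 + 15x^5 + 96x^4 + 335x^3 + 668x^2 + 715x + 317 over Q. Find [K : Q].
The degree of the splitting field over Q equals the order of the Galois group, so first determine the group. The polynomial f is an irreducible sextic over Q, so G = Gal(f/Q) is one of the 16 transitive subgroups 6T1, ..., 6T16 of S_6. The discriminant of f is 810448, which is not a perfect square, so G is not contained in A_6. The transitive groups of degree 6 not contained in A_6 are: C_6 (6T1, order 6), S_3 (6T2, order 6), D_6 (6T3, order 12), C_3 x S_3 (6T5, order 18), A_4 x C_2 (6T6, order 24), S_4 (6T8, order 24), S_3 x S_3 (6T9, order 36), S_4 x C_2 (6T11, order 48), (S_3 x S_3) : C_2 (6T13, order 72), PGL(2,5) (6T14, order 120), S_6 (6T16, order 720). By Dedekind's theorem, for a prime p not dividing disc(f) the degrees of the irreducible factors of f mod p form the cycle type of an element of G. Factoring f modulo the 22 such primes p <= 89 (skipping 2, 37, which divide the discriminant), each new pattern first appears at: mod 3: f = (x^3 + x^2 + x + 2)(x^3 + 2x^2 + 1), pattern 3+3; mod 5: f = (x^2 + 3)(x^2 + x + 2)(x^2 + 4x + 2), pattern 2+2+2; mod 17: f = (x + 1)(x + 4)(x^4 + 10x^3 + 8x^2 + 7), pattern 4+1+1; mod 67: f = (x + 7)(x + 65)(x^2 + 5x + 46)(x^2 + 5x + 56), pattern 2+2+1+1. No other pattern occurs in this range, so the set of observed cycle types is {3+3, 2+2+2, 4+1+1, 2+2+1+1}. The candidates containing elements of all these cycle types are S_4 (6T8) of order 24, S_4 x C_2 (6T11) of order 48, PGL(2,5) (6T14) of order 120, S_6 (6T16) of order 720; the others are excluded. The observed types are precisely the cycle types that occur in S_4 (6T8) (apart from the identity). Each of the other remaining candidates has further cycle types, and by the Chebotarev density theorem the matching factorization patterns would occur for a proportion of primes equal to their share of the group: S_4 x C_2 (6T11) additionally contains elements of type 6, 4+2, 2+1+1+1+1 (17 of its 48 elements, about 35% of primes); PGL(2,5) (6T14) additionally contains elements of type 6, 5+1 (44 of its 120 elements, about 37% of primes); S_6 (6T16) additionally contains elements of type 6, 5+1, 4+2, 3+2+1, 3+1+1+1, 2+1+1+1+1 (529 of its 720 elements, about 73% of primes). None of the 22 primes tested shows any such pattern (for each of these groups the chance of that is below 10^-4), which rules them out. Hence G = S_4 (6T8), of order 24. The Galois group S_4 (6T8) has order 24, so the splitting field has degree 24 over Q.

24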